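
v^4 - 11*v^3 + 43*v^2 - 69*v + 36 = (v - 4)*(v - 3)^2*(v - 1)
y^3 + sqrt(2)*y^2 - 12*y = y*(y - 2*sqrt(2))*(y + 3*sqrt(2))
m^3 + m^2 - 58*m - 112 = (m - 8)*(m + 2)*(m + 7)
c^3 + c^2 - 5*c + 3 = (c - 1)^2*(c + 3)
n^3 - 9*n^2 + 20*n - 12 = (n - 6)*(n - 2)*(n - 1)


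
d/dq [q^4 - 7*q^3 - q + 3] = 4*q^3 - 21*q^2 - 1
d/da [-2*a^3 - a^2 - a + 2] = -6*a^2 - 2*a - 1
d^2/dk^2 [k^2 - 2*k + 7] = 2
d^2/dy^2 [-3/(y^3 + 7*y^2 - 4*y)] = 6*(y*(3*y + 7)*(y^2 + 7*y - 4) - (3*y^2 + 14*y - 4)^2)/(y^3*(y^2 + 7*y - 4)^3)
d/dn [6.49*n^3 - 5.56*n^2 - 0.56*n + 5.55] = 19.47*n^2 - 11.12*n - 0.56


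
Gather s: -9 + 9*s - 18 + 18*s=27*s - 27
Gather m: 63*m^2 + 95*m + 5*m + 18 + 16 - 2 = 63*m^2 + 100*m + 32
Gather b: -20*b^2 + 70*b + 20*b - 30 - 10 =-20*b^2 + 90*b - 40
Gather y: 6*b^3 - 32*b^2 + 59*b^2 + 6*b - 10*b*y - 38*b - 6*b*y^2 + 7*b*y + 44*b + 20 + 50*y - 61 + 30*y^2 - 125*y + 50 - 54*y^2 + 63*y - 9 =6*b^3 + 27*b^2 + 12*b + y^2*(-6*b - 24) + y*(-3*b - 12)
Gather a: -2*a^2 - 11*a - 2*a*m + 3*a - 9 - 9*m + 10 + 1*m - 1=-2*a^2 + a*(-2*m - 8) - 8*m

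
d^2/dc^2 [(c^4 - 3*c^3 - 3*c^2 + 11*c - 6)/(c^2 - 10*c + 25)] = 2*(c^4 - 20*c^3 + 150*c^2 - 244*c + 17)/(c^4 - 20*c^3 + 150*c^2 - 500*c + 625)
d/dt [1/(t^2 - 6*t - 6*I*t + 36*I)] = 2*(-t + 3 + 3*I)/(t^2 - 6*t - 6*I*t + 36*I)^2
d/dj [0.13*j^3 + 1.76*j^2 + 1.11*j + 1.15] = 0.39*j^2 + 3.52*j + 1.11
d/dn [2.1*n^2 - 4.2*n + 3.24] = 4.2*n - 4.2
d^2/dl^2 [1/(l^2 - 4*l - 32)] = 2*(l^2 - 4*l - 4*(l - 2)^2 - 32)/(-l^2 + 4*l + 32)^3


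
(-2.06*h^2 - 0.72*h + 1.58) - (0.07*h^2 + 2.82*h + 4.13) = -2.13*h^2 - 3.54*h - 2.55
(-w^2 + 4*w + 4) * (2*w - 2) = -2*w^3 + 10*w^2 - 8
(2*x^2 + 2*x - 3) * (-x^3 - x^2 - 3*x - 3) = -2*x^5 - 4*x^4 - 5*x^3 - 9*x^2 + 3*x + 9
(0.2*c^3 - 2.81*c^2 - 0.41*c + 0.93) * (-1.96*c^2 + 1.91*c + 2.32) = -0.392*c^5 + 5.8896*c^4 - 4.0995*c^3 - 9.1251*c^2 + 0.8251*c + 2.1576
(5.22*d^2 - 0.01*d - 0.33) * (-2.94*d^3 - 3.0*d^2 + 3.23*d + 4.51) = -15.3468*d^5 - 15.6306*d^4 + 17.8608*d^3 + 24.4999*d^2 - 1.111*d - 1.4883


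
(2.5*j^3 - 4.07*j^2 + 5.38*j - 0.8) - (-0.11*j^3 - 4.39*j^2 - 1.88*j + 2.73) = 2.61*j^3 + 0.319999999999999*j^2 + 7.26*j - 3.53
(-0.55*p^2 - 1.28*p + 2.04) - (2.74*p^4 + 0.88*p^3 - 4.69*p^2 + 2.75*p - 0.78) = -2.74*p^4 - 0.88*p^3 + 4.14*p^2 - 4.03*p + 2.82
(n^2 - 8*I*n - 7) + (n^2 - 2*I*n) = 2*n^2 - 10*I*n - 7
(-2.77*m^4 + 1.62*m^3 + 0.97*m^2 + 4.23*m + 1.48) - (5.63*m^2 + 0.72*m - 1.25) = -2.77*m^4 + 1.62*m^3 - 4.66*m^2 + 3.51*m + 2.73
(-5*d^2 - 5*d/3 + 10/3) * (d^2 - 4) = -5*d^4 - 5*d^3/3 + 70*d^2/3 + 20*d/3 - 40/3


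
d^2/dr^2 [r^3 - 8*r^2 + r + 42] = 6*r - 16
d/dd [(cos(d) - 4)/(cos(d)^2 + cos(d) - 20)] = sin(d)/(cos(d) + 5)^2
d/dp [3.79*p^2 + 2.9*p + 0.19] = 7.58*p + 2.9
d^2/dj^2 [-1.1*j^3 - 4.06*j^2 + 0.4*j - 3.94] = -6.6*j - 8.12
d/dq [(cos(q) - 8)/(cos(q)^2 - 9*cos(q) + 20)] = (cos(q)^2 - 16*cos(q) + 52)*sin(q)/(cos(q)^2 - 9*cos(q) + 20)^2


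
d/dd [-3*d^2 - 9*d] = -6*d - 9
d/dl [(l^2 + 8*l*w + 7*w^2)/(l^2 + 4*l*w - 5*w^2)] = 4*w*(-l^2 - 6*l*w - 17*w^2)/(l^4 + 8*l^3*w + 6*l^2*w^2 - 40*l*w^3 + 25*w^4)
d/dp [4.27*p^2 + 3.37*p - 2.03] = 8.54*p + 3.37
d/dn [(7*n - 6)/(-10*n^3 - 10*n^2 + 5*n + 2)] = 2*(70*n^3 - 55*n^2 - 60*n + 22)/(100*n^6 + 200*n^5 - 140*n^3 - 15*n^2 + 20*n + 4)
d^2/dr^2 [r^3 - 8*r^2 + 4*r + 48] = 6*r - 16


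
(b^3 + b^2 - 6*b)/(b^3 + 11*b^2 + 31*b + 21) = b*(b - 2)/(b^2 + 8*b + 7)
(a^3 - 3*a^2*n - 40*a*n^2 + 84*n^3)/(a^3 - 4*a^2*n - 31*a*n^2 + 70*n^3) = (a + 6*n)/(a + 5*n)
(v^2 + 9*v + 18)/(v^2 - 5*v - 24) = (v + 6)/(v - 8)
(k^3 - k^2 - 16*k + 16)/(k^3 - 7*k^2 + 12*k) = (k^2 + 3*k - 4)/(k*(k - 3))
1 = 1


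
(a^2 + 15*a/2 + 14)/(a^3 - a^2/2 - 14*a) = (a + 4)/(a*(a - 4))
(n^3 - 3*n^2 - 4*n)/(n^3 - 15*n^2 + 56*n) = (n^2 - 3*n - 4)/(n^2 - 15*n + 56)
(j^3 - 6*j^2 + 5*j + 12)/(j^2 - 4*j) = j - 2 - 3/j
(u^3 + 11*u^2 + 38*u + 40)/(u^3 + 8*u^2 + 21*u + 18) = (u^2 + 9*u + 20)/(u^2 + 6*u + 9)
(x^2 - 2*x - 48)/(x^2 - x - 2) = (-x^2 + 2*x + 48)/(-x^2 + x + 2)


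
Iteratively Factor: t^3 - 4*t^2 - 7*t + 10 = (t - 1)*(t^2 - 3*t - 10) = (t - 1)*(t + 2)*(t - 5)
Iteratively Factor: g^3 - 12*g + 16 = (g - 2)*(g^2 + 2*g - 8) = (g - 2)*(g + 4)*(g - 2)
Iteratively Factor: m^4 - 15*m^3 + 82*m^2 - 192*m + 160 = (m - 4)*(m^3 - 11*m^2 + 38*m - 40) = (m - 5)*(m - 4)*(m^2 - 6*m + 8) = (m - 5)*(m - 4)^2*(m - 2)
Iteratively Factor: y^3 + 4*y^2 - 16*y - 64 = (y - 4)*(y^2 + 8*y + 16) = (y - 4)*(y + 4)*(y + 4)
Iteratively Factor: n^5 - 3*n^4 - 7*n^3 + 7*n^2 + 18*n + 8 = (n + 1)*(n^4 - 4*n^3 - 3*n^2 + 10*n + 8) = (n + 1)^2*(n^3 - 5*n^2 + 2*n + 8) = (n - 2)*(n + 1)^2*(n^2 - 3*n - 4) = (n - 4)*(n - 2)*(n + 1)^2*(n + 1)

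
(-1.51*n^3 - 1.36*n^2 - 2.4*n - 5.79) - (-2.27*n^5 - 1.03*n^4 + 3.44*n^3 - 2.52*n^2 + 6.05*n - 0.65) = 2.27*n^5 + 1.03*n^4 - 4.95*n^3 + 1.16*n^2 - 8.45*n - 5.14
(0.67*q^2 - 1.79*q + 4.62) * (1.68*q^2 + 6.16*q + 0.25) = 1.1256*q^4 + 1.12*q^3 - 3.0973*q^2 + 28.0117*q + 1.155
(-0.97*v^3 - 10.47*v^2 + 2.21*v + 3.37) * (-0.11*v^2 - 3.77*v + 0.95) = 0.1067*v^5 + 4.8086*v^4 + 38.3073*v^3 - 18.6489*v^2 - 10.6054*v + 3.2015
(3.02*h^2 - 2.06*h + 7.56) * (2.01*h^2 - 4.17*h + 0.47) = 6.0702*h^4 - 16.734*h^3 + 25.2052*h^2 - 32.4934*h + 3.5532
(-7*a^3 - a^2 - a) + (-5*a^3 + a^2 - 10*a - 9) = -12*a^3 - 11*a - 9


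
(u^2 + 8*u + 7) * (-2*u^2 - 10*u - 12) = -2*u^4 - 26*u^3 - 106*u^2 - 166*u - 84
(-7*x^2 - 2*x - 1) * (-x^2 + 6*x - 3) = 7*x^4 - 40*x^3 + 10*x^2 + 3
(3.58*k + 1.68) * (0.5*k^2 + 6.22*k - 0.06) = 1.79*k^3 + 23.1076*k^2 + 10.2348*k - 0.1008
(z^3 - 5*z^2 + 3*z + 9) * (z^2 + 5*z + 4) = z^5 - 18*z^3 + 4*z^2 + 57*z + 36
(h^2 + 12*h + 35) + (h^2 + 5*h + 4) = 2*h^2 + 17*h + 39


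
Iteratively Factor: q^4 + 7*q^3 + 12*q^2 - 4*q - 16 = (q + 2)*(q^3 + 5*q^2 + 2*q - 8) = (q - 1)*(q + 2)*(q^2 + 6*q + 8) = (q - 1)*(q + 2)*(q + 4)*(q + 2)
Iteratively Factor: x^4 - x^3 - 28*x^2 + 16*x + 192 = (x + 4)*(x^3 - 5*x^2 - 8*x + 48) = (x + 3)*(x + 4)*(x^2 - 8*x + 16) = (x - 4)*(x + 3)*(x + 4)*(x - 4)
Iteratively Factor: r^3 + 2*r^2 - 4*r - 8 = (r + 2)*(r^2 - 4) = (r + 2)^2*(r - 2)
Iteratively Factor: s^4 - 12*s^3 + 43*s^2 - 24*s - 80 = (s - 4)*(s^3 - 8*s^2 + 11*s + 20) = (s - 4)^2*(s^2 - 4*s - 5) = (s - 5)*(s - 4)^2*(s + 1)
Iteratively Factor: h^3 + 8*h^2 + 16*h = (h + 4)*(h^2 + 4*h) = h*(h + 4)*(h + 4)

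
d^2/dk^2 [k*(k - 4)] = 2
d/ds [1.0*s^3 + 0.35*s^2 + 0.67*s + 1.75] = 3.0*s^2 + 0.7*s + 0.67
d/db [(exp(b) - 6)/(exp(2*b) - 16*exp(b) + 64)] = (4 - exp(b))*exp(b)/(exp(3*b) - 24*exp(2*b) + 192*exp(b) - 512)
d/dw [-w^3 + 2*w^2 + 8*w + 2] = -3*w^2 + 4*w + 8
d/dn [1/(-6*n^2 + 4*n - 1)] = 4*(3*n - 1)/(6*n^2 - 4*n + 1)^2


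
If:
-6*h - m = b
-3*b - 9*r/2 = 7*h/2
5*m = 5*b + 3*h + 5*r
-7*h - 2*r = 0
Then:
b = 0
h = 0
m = 0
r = 0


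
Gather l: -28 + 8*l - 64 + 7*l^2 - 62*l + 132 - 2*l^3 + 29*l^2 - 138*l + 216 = -2*l^3 + 36*l^2 - 192*l + 256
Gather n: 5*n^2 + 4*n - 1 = 5*n^2 + 4*n - 1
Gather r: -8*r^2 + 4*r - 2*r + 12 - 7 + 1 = -8*r^2 + 2*r + 6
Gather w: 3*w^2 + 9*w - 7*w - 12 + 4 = 3*w^2 + 2*w - 8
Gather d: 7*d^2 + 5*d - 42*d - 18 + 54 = 7*d^2 - 37*d + 36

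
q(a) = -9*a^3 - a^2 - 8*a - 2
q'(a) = -27*a^2 - 2*a - 8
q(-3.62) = 440.80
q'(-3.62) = -354.58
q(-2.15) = 100.02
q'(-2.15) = -128.51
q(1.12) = -24.86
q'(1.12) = -44.11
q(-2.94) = 241.59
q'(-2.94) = -235.50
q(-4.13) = 647.99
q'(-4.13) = -460.28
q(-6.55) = 2536.60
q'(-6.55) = -1153.27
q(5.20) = -1336.11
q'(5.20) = -748.48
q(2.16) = -114.64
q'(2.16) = -138.29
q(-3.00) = 256.00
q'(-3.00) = -245.00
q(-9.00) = 6550.00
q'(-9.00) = -2177.00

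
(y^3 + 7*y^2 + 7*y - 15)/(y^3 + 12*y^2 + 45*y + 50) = (y^2 + 2*y - 3)/(y^2 + 7*y + 10)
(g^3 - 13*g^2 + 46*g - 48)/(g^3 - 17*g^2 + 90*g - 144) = (g - 2)/(g - 6)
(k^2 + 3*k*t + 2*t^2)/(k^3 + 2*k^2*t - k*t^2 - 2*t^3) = 1/(k - t)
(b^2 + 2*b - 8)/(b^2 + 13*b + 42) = (b^2 + 2*b - 8)/(b^2 + 13*b + 42)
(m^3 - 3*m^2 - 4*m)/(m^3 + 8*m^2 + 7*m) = (m - 4)/(m + 7)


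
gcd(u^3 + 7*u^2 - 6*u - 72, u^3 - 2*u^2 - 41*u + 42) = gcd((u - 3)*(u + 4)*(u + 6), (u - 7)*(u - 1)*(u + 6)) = u + 6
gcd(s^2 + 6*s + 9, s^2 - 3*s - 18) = s + 3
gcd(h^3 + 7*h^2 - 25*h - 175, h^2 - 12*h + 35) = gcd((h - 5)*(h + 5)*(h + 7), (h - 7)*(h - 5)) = h - 5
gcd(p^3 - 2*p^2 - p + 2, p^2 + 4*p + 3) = p + 1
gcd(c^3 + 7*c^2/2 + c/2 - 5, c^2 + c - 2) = c^2 + c - 2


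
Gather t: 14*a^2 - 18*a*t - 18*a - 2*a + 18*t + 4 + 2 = 14*a^2 - 20*a + t*(18 - 18*a) + 6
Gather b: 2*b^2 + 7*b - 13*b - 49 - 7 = 2*b^2 - 6*b - 56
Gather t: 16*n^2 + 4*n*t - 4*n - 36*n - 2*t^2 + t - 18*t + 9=16*n^2 - 40*n - 2*t^2 + t*(4*n - 17) + 9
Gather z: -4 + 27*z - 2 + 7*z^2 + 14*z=7*z^2 + 41*z - 6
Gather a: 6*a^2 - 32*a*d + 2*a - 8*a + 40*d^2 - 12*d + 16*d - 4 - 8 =6*a^2 + a*(-32*d - 6) + 40*d^2 + 4*d - 12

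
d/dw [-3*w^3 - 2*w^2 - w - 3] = -9*w^2 - 4*w - 1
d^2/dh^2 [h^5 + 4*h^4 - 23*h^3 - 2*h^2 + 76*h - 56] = 20*h^3 + 48*h^2 - 138*h - 4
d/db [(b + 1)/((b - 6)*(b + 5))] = (-b^2 - 2*b - 29)/(b^4 - 2*b^3 - 59*b^2 + 60*b + 900)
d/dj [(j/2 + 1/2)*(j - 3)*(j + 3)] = 3*j^2/2 + j - 9/2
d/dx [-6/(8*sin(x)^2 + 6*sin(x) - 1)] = 12*(8*sin(x) + 3)*cos(x)/(8*sin(x)^2 + 6*sin(x) - 1)^2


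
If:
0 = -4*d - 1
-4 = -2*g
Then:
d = -1/4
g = 2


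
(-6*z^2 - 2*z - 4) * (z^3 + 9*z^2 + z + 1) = -6*z^5 - 56*z^4 - 28*z^3 - 44*z^2 - 6*z - 4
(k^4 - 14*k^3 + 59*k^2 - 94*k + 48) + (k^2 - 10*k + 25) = k^4 - 14*k^3 + 60*k^2 - 104*k + 73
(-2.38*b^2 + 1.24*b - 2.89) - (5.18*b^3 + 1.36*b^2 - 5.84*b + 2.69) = -5.18*b^3 - 3.74*b^2 + 7.08*b - 5.58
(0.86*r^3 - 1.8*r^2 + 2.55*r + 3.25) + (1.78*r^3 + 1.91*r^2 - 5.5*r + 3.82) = 2.64*r^3 + 0.11*r^2 - 2.95*r + 7.07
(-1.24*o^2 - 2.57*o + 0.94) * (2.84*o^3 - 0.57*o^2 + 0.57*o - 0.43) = -3.5216*o^5 - 6.592*o^4 + 3.4277*o^3 - 1.4675*o^2 + 1.6409*o - 0.4042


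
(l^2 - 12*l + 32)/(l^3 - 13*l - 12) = (l - 8)/(l^2 + 4*l + 3)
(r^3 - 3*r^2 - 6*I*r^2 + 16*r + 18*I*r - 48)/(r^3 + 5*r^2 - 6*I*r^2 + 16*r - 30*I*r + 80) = (r - 3)/(r + 5)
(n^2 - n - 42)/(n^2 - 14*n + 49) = (n + 6)/(n - 7)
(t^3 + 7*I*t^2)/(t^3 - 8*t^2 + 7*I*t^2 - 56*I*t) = t/(t - 8)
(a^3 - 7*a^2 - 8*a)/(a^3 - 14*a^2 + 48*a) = (a + 1)/(a - 6)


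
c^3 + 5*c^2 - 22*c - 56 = (c - 4)*(c + 2)*(c + 7)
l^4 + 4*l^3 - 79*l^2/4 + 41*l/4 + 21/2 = (l - 2)*(l - 3/2)*(l + 1/2)*(l + 7)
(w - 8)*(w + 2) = w^2 - 6*w - 16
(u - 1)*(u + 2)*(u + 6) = u^3 + 7*u^2 + 4*u - 12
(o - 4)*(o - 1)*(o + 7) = o^3 + 2*o^2 - 31*o + 28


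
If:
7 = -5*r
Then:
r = -7/5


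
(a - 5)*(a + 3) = a^2 - 2*a - 15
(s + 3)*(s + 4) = s^2 + 7*s + 12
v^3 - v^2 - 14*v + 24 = (v - 3)*(v - 2)*(v + 4)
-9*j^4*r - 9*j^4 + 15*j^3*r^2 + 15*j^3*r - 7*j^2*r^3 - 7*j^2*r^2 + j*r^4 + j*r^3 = (-3*j + r)^2*(-j + r)*(j*r + j)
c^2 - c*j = c*(c - j)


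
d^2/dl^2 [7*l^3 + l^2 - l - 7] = 42*l + 2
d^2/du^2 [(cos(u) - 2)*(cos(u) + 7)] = -5*cos(u) - 2*cos(2*u)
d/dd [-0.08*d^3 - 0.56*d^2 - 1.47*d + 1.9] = -0.24*d^2 - 1.12*d - 1.47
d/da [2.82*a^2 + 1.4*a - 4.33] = 5.64*a + 1.4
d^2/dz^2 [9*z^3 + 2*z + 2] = 54*z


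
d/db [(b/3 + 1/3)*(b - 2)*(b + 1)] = b^2 - 1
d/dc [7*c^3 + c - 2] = 21*c^2 + 1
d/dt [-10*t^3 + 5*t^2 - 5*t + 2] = -30*t^2 + 10*t - 5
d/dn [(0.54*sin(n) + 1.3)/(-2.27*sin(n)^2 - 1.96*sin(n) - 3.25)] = (1.2258*sin(n)^2 + 5.902*sin(n) + 0.793)*cos(n)/(5.1529*sin(n)^4 + 8.8984*sin(n)^3 + 18.5966*sin(n)^2 + 12.74*sin(n) + 10.5625)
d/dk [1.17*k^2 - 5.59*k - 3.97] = 2.34*k - 5.59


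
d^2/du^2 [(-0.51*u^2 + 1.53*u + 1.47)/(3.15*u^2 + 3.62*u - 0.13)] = (41.99391*u^3 + 86.26338*u^2 + 104.33367*u + 41.153664)/(31.255875*u^6 + 107.75835*u^5 + 119.966805*u^4 + 38.543588*u^3 - 4.951011*u^2 + 0.183534*u - 0.002197)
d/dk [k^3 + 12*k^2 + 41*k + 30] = 3*k^2 + 24*k + 41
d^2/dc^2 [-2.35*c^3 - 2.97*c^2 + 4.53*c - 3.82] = -14.1*c - 5.94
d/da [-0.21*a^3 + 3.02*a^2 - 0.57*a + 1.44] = -0.63*a^2 + 6.04*a - 0.57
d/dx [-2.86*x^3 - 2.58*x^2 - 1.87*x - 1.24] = -8.58*x^2 - 5.16*x - 1.87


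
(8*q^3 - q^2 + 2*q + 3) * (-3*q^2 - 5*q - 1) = -24*q^5 - 37*q^4 - 9*q^3 - 18*q^2 - 17*q - 3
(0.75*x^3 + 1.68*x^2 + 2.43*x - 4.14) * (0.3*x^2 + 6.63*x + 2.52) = 0.225*x^5 + 5.4765*x^4 + 13.7574*x^3 + 19.1025*x^2 - 21.3246*x - 10.4328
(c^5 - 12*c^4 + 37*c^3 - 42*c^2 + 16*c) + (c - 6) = c^5 - 12*c^4 + 37*c^3 - 42*c^2 + 17*c - 6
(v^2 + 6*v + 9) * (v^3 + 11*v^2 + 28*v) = v^5 + 17*v^4 + 103*v^3 + 267*v^2 + 252*v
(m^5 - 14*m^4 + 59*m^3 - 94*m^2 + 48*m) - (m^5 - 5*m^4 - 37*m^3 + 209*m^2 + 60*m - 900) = -9*m^4 + 96*m^3 - 303*m^2 - 12*m + 900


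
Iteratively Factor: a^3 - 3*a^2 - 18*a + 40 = (a - 5)*(a^2 + 2*a - 8) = (a - 5)*(a + 4)*(a - 2)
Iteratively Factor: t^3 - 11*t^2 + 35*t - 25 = (t - 5)*(t^2 - 6*t + 5) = (t - 5)*(t - 1)*(t - 5)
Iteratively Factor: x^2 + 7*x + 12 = (x + 3)*(x + 4)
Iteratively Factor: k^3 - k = (k + 1)*(k^2 - k) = (k - 1)*(k + 1)*(k)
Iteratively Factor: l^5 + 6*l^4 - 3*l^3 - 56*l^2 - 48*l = (l)*(l^4 + 6*l^3 - 3*l^2 - 56*l - 48) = l*(l - 3)*(l^3 + 9*l^2 + 24*l + 16) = l*(l - 3)*(l + 4)*(l^2 + 5*l + 4) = l*(l - 3)*(l + 1)*(l + 4)*(l + 4)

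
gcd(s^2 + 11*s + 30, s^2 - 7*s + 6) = 1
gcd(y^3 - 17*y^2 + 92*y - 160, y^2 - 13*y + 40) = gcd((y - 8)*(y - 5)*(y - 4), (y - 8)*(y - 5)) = y^2 - 13*y + 40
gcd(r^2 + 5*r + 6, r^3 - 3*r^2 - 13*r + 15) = r + 3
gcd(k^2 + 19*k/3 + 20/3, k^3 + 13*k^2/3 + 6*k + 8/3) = k + 4/3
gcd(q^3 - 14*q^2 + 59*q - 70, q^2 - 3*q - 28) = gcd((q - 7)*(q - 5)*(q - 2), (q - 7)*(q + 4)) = q - 7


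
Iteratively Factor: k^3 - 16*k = (k + 4)*(k^2 - 4*k) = (k - 4)*(k + 4)*(k)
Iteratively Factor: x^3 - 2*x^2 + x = (x - 1)*(x^2 - x) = x*(x - 1)*(x - 1)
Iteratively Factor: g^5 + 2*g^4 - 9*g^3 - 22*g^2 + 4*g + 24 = (g + 2)*(g^4 - 9*g^2 - 4*g + 12) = (g + 2)^2*(g^3 - 2*g^2 - 5*g + 6) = (g + 2)^3*(g^2 - 4*g + 3) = (g - 3)*(g + 2)^3*(g - 1)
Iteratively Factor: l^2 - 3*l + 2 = (l - 2)*(l - 1)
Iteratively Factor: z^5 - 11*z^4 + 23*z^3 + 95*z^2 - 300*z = (z - 5)*(z^4 - 6*z^3 - 7*z^2 + 60*z) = (z - 5)^2*(z^3 - z^2 - 12*z) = (z - 5)^2*(z - 4)*(z^2 + 3*z) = z*(z - 5)^2*(z - 4)*(z + 3)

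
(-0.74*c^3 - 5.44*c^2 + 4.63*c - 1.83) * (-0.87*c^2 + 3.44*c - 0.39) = 0.6438*c^5 + 2.1872*c^4 - 22.4531*c^3 + 19.6409*c^2 - 8.1009*c + 0.7137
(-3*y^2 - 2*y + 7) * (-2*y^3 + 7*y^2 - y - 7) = 6*y^5 - 17*y^4 - 25*y^3 + 72*y^2 + 7*y - 49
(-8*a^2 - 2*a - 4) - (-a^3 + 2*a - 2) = a^3 - 8*a^2 - 4*a - 2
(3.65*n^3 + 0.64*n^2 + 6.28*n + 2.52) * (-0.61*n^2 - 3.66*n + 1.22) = -2.2265*n^5 - 13.7494*n^4 - 1.7202*n^3 - 23.7412*n^2 - 1.5616*n + 3.0744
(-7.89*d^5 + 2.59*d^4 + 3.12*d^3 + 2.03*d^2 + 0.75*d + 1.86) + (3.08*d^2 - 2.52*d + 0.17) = -7.89*d^5 + 2.59*d^4 + 3.12*d^3 + 5.11*d^2 - 1.77*d + 2.03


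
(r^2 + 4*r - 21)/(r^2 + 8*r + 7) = (r - 3)/(r + 1)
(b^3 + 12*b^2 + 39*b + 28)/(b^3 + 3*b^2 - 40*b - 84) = (b^2 + 5*b + 4)/(b^2 - 4*b - 12)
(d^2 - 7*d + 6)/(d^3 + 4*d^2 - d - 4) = (d - 6)/(d^2 + 5*d + 4)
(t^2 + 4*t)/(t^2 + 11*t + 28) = t/(t + 7)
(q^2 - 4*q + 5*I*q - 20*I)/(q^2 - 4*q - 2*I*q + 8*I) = (q + 5*I)/(q - 2*I)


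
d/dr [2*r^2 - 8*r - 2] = 4*r - 8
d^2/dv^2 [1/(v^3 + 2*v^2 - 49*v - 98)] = 2*(-(3*v + 2)*(v^3 + 2*v^2 - 49*v - 98) + (3*v^2 + 4*v - 49)^2)/(v^3 + 2*v^2 - 49*v - 98)^3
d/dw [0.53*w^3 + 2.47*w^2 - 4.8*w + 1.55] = 1.59*w^2 + 4.94*w - 4.8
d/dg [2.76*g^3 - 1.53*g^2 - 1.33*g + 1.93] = 8.28*g^2 - 3.06*g - 1.33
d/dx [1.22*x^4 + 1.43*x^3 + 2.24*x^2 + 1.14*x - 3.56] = 4.88*x^3 + 4.29*x^2 + 4.48*x + 1.14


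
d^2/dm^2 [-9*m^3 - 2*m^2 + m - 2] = -54*m - 4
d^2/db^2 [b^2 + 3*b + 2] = 2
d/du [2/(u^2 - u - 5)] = 2*(1 - 2*u)/(-u^2 + u + 5)^2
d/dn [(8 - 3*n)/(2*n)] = -4/n^2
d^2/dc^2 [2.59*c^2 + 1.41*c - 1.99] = 5.18000000000000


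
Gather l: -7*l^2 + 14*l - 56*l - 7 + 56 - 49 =-7*l^2 - 42*l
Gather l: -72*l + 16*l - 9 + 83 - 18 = 56 - 56*l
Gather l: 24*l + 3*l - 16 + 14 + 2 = 27*l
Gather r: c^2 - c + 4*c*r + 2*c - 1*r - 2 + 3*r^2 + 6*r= c^2 + c + 3*r^2 + r*(4*c + 5) - 2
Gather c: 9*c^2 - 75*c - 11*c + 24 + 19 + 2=9*c^2 - 86*c + 45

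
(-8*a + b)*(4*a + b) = -32*a^2 - 4*a*b + b^2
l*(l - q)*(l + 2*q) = l^3 + l^2*q - 2*l*q^2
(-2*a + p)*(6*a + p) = -12*a^2 + 4*a*p + p^2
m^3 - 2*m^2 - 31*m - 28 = (m - 7)*(m + 1)*(m + 4)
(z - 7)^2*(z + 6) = z^3 - 8*z^2 - 35*z + 294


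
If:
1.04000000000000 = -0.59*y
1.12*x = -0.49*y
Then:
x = 0.77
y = -1.76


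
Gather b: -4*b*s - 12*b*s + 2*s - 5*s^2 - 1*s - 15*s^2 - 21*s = -16*b*s - 20*s^2 - 20*s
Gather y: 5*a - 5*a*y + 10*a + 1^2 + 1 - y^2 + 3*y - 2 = 15*a - y^2 + y*(3 - 5*a)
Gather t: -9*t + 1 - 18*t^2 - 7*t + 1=-18*t^2 - 16*t + 2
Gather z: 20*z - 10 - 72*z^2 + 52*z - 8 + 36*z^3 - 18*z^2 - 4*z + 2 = 36*z^3 - 90*z^2 + 68*z - 16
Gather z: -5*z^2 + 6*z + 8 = -5*z^2 + 6*z + 8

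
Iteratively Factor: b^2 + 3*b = (b)*(b + 3)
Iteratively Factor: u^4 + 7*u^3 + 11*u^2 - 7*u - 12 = (u + 3)*(u^3 + 4*u^2 - u - 4) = (u + 3)*(u + 4)*(u^2 - 1) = (u + 1)*(u + 3)*(u + 4)*(u - 1)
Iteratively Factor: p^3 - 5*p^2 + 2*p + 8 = (p - 2)*(p^2 - 3*p - 4) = (p - 4)*(p - 2)*(p + 1)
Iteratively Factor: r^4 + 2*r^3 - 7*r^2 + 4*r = (r)*(r^3 + 2*r^2 - 7*r + 4) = r*(r + 4)*(r^2 - 2*r + 1) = r*(r - 1)*(r + 4)*(r - 1)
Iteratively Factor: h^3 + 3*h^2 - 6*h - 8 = (h - 2)*(h^2 + 5*h + 4) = (h - 2)*(h + 1)*(h + 4)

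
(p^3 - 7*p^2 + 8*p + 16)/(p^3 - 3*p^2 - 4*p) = (p - 4)/p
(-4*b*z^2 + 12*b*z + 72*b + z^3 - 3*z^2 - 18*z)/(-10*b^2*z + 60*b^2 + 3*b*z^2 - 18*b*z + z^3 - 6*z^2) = (-4*b*z - 12*b + z^2 + 3*z)/(-10*b^2 + 3*b*z + z^2)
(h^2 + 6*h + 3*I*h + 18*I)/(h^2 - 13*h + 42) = (h^2 + 3*h*(2 + I) + 18*I)/(h^2 - 13*h + 42)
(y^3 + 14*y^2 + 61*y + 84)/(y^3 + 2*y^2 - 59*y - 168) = (y + 4)/(y - 8)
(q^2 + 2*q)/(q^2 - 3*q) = (q + 2)/(q - 3)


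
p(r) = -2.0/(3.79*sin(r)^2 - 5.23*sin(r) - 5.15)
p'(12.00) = -10.00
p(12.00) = 1.60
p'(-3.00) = 0.66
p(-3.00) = 0.46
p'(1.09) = 0.03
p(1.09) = 0.29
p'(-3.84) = 0.01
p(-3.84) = 0.29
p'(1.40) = 0.02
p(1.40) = 0.30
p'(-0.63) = -27.61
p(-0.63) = 2.65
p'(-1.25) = -0.75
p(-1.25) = -0.62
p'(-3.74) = 0.03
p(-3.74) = 0.29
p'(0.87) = 0.02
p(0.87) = 0.29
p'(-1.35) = -0.44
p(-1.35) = -0.56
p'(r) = -2.0*(-7.58*sin(r)*cos(r) + 5.23*cos(r))/(3.79*sin(r)^2 - 5.23*sin(r) - 5.15)^2 = (15.16*sin(r) - 10.46)*cos(r)/(-3.79*sin(r)^2 + 5.23*sin(r) + 5.15)^2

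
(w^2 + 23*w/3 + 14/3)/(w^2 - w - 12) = (w^2 + 23*w/3 + 14/3)/(w^2 - w - 12)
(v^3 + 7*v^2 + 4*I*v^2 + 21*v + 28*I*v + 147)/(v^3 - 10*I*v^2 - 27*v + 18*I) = (v^2 + 7*v*(1 + I) + 49*I)/(v^2 - 7*I*v - 6)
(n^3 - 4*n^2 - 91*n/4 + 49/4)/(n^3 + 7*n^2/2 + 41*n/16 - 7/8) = 4*(4*n^3 - 16*n^2 - 91*n + 49)/(16*n^3 + 56*n^2 + 41*n - 14)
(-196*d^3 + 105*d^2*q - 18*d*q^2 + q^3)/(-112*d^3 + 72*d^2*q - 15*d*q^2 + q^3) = (-7*d + q)/(-4*d + q)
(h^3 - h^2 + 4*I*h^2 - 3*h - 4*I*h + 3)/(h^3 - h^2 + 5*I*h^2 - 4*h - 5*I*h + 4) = (h + 3*I)/(h + 4*I)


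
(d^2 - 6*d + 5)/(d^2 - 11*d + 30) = (d - 1)/(d - 6)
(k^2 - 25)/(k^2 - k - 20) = (k + 5)/(k + 4)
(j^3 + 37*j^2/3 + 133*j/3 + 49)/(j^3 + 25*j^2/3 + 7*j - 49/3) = (j + 3)/(j - 1)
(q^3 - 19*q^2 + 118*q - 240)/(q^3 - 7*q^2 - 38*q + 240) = (q - 6)/(q + 6)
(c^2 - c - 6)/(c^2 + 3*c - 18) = (c + 2)/(c + 6)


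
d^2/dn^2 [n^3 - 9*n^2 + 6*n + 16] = 6*n - 18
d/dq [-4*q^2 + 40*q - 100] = 40 - 8*q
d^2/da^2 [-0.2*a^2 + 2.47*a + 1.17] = -0.400000000000000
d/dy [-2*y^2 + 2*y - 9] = 2 - 4*y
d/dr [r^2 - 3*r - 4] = 2*r - 3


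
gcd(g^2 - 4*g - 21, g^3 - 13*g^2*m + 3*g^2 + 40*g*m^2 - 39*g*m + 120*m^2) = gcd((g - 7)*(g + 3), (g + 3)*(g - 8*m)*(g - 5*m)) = g + 3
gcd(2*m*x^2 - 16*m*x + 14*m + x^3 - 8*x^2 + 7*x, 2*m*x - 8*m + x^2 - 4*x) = 2*m + x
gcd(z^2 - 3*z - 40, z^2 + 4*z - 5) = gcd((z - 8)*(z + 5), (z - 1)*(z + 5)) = z + 5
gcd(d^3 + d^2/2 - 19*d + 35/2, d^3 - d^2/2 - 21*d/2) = d - 7/2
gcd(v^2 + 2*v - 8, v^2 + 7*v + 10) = 1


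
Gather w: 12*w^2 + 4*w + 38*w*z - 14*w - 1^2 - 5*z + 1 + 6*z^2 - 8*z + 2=12*w^2 + w*(38*z - 10) + 6*z^2 - 13*z + 2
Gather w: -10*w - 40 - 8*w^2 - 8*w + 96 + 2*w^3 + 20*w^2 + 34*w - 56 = 2*w^3 + 12*w^2 + 16*w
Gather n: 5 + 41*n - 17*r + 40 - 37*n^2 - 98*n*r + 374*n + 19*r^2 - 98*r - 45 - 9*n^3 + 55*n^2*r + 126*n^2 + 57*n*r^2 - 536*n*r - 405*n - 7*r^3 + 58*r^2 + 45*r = -9*n^3 + n^2*(55*r + 89) + n*(57*r^2 - 634*r + 10) - 7*r^3 + 77*r^2 - 70*r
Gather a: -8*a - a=-9*a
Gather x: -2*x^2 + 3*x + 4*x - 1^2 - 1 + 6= -2*x^2 + 7*x + 4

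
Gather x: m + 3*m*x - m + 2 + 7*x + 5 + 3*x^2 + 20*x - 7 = 3*x^2 + x*(3*m + 27)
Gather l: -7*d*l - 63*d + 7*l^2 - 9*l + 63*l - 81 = -63*d + 7*l^2 + l*(54 - 7*d) - 81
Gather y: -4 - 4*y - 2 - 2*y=-6*y - 6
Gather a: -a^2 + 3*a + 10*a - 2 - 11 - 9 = -a^2 + 13*a - 22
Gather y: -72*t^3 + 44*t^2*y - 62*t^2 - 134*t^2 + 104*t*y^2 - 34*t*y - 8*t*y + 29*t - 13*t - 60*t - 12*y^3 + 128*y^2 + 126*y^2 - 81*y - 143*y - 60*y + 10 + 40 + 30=-72*t^3 - 196*t^2 - 44*t - 12*y^3 + y^2*(104*t + 254) + y*(44*t^2 - 42*t - 284) + 80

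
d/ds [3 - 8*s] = -8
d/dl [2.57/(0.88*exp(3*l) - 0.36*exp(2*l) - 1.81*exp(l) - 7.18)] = (-6.7848*exp(2*l) + 1.8504*exp(l) + 4.6517)*exp(l)/(-0.88*exp(3*l) + 0.36*exp(2*l) + 1.81*exp(l) + 7.18)^2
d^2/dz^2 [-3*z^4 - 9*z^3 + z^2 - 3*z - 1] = -36*z^2 - 54*z + 2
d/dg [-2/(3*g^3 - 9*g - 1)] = 18*(g^2 - 1)/(-3*g^3 + 9*g + 1)^2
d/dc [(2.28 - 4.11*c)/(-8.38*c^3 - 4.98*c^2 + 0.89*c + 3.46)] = (-68.8836*c^3 + 36.8514*c^2 + 22.7088*c - 16.2498)/(70.2244*c^6 + 83.4648*c^5 + 9.884*c^4 - 66.854*c^3 - 33.6695*c^2 + 6.1588*c + 11.9716)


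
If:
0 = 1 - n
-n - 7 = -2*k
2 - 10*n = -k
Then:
No Solution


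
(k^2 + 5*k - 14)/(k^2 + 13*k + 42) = (k - 2)/(k + 6)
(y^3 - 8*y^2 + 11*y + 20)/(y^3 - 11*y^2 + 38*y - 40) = (y + 1)/(y - 2)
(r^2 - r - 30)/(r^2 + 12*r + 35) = (r - 6)/(r + 7)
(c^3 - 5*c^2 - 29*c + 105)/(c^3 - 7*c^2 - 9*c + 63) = (c + 5)/(c + 3)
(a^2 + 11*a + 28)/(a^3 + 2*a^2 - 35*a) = (a + 4)/(a*(a - 5))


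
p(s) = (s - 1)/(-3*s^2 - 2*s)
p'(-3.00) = 0.10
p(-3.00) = 0.19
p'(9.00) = 0.00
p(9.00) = -0.03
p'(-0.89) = 16.08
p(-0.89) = 3.17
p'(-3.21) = 0.08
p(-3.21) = 0.17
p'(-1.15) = 3.19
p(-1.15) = 1.29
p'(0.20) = -11.39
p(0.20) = 1.54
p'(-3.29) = 0.07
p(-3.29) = 0.17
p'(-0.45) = 15.28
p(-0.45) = -4.96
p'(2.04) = -0.01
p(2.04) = -0.06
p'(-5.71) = 0.02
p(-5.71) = 0.08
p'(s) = (s - 1)*(6*s + 2)/(-3*s^2 - 2*s)^2 + 1/(-3*s^2 - 2*s)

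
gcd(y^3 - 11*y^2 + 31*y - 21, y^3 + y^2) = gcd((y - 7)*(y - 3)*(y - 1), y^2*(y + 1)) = 1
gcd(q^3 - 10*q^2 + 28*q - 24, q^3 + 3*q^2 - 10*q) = q - 2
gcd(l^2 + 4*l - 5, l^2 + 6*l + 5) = l + 5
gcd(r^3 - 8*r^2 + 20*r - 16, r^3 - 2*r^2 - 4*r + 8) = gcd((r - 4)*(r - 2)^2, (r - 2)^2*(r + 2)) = r^2 - 4*r + 4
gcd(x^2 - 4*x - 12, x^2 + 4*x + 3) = 1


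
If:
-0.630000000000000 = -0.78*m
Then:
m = 0.81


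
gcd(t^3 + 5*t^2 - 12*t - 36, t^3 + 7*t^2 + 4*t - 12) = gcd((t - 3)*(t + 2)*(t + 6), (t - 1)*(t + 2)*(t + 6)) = t^2 + 8*t + 12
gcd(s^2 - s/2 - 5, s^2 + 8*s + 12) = s + 2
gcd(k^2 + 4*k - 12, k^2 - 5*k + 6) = k - 2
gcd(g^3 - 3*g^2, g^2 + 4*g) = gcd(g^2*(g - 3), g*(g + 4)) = g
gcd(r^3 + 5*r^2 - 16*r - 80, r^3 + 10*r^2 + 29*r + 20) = r^2 + 9*r + 20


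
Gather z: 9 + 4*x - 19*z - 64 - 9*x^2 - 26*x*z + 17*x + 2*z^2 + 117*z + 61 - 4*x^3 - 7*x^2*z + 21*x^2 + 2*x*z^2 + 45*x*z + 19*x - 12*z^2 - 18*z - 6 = -4*x^3 + 12*x^2 + 40*x + z^2*(2*x - 10) + z*(-7*x^2 + 19*x + 80)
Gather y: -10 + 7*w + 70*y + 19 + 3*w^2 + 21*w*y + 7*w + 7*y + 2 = 3*w^2 + 14*w + y*(21*w + 77) + 11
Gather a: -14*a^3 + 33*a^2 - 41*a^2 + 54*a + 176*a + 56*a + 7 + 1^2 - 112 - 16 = -14*a^3 - 8*a^2 + 286*a - 120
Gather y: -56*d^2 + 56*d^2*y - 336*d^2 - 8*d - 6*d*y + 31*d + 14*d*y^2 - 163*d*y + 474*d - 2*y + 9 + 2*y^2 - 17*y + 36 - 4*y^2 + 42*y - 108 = -392*d^2 + 497*d + y^2*(14*d - 2) + y*(56*d^2 - 169*d + 23) - 63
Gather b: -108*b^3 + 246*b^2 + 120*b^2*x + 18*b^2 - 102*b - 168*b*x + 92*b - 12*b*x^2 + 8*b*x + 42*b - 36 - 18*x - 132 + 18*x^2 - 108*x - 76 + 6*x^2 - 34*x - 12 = -108*b^3 + b^2*(120*x + 264) + b*(-12*x^2 - 160*x + 32) + 24*x^2 - 160*x - 256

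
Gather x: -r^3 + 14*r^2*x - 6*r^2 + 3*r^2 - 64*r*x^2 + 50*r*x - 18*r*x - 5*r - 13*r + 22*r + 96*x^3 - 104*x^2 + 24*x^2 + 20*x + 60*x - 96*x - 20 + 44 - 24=-r^3 - 3*r^2 + 4*r + 96*x^3 + x^2*(-64*r - 80) + x*(14*r^2 + 32*r - 16)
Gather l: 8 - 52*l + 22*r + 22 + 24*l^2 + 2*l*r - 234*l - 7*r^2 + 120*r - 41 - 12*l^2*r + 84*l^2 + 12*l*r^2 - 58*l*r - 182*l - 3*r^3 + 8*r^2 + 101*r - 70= l^2*(108 - 12*r) + l*(12*r^2 - 56*r - 468) - 3*r^3 + r^2 + 243*r - 81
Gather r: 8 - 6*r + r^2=r^2 - 6*r + 8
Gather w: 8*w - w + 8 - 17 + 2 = 7*w - 7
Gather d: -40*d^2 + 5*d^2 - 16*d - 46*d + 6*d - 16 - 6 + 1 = -35*d^2 - 56*d - 21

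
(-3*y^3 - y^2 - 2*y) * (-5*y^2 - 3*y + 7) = 15*y^5 + 14*y^4 - 8*y^3 - y^2 - 14*y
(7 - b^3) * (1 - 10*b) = 10*b^4 - b^3 - 70*b + 7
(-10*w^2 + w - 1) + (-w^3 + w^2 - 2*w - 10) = -w^3 - 9*w^2 - w - 11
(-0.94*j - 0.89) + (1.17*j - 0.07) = 0.23*j - 0.96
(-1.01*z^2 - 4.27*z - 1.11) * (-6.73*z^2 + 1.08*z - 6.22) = 6.7973*z^4 + 27.6463*z^3 + 9.1409*z^2 + 25.3606*z + 6.9042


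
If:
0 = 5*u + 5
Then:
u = -1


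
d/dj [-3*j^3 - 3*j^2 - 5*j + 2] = -9*j^2 - 6*j - 5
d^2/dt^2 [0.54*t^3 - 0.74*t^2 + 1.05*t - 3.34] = 3.24*t - 1.48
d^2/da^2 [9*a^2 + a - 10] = 18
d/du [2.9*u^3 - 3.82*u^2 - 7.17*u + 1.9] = 8.7*u^2 - 7.64*u - 7.17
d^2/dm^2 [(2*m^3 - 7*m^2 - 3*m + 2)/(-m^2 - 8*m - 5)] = 18*(-19*m^3 - 39*m^2 - 27*m - 7)/(m^6 + 24*m^5 + 207*m^4 + 752*m^3 + 1035*m^2 + 600*m + 125)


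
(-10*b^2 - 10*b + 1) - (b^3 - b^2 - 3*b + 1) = -b^3 - 9*b^2 - 7*b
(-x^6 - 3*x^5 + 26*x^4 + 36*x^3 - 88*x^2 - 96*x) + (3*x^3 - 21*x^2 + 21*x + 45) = -x^6 - 3*x^5 + 26*x^4 + 39*x^3 - 109*x^2 - 75*x + 45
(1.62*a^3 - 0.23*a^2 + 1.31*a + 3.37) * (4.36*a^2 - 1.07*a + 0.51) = 7.0632*a^5 - 2.7362*a^4 + 6.7839*a^3 + 13.1742*a^2 - 2.9378*a + 1.7187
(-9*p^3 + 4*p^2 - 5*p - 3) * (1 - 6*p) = 54*p^4 - 33*p^3 + 34*p^2 + 13*p - 3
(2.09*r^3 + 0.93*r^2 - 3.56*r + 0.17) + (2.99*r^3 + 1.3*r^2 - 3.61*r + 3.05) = 5.08*r^3 + 2.23*r^2 - 7.17*r + 3.22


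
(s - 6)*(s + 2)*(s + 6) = s^3 + 2*s^2 - 36*s - 72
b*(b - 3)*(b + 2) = b^3 - b^2 - 6*b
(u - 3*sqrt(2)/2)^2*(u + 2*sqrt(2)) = u^3 - sqrt(2)*u^2 - 15*u/2 + 9*sqrt(2)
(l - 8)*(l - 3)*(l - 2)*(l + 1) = l^4 - 12*l^3 + 33*l^2 - 2*l - 48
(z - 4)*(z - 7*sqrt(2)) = z^2 - 7*sqrt(2)*z - 4*z + 28*sqrt(2)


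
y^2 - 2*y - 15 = (y - 5)*(y + 3)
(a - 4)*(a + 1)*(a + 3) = a^3 - 13*a - 12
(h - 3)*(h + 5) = h^2 + 2*h - 15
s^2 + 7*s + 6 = (s + 1)*(s + 6)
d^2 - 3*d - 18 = (d - 6)*(d + 3)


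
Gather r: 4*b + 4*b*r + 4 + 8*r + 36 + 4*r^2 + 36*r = 4*b + 4*r^2 + r*(4*b + 44) + 40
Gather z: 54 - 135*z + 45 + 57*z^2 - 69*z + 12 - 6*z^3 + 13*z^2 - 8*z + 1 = -6*z^3 + 70*z^2 - 212*z + 112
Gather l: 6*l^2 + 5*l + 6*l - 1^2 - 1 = 6*l^2 + 11*l - 2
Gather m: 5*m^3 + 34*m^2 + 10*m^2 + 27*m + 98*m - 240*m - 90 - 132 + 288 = 5*m^3 + 44*m^2 - 115*m + 66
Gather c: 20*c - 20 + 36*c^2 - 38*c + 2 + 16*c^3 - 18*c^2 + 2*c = 16*c^3 + 18*c^2 - 16*c - 18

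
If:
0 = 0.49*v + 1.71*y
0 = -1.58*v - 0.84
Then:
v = -0.53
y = 0.15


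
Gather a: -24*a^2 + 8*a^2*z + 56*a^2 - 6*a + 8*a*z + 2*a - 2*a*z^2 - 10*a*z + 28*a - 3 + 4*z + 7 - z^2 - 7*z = a^2*(8*z + 32) + a*(-2*z^2 - 2*z + 24) - z^2 - 3*z + 4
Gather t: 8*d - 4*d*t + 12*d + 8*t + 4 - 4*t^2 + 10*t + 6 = 20*d - 4*t^2 + t*(18 - 4*d) + 10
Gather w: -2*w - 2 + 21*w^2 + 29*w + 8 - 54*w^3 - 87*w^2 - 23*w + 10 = -54*w^3 - 66*w^2 + 4*w + 16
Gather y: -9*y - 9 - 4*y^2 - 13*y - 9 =-4*y^2 - 22*y - 18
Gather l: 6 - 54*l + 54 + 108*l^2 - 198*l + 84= 108*l^2 - 252*l + 144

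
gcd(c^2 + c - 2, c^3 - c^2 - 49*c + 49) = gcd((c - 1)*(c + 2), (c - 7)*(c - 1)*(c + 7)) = c - 1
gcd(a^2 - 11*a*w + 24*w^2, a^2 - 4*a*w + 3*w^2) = -a + 3*w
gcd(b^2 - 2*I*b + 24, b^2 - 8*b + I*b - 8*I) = 1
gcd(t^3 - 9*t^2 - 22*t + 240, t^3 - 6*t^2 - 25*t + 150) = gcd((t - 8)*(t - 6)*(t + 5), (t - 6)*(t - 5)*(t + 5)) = t^2 - t - 30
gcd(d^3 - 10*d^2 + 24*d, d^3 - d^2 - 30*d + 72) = d - 4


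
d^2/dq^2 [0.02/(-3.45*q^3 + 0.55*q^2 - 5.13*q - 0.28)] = ((0.414*q - 0.022)*(3.45*q^3 - 0.55*q^2 + 5.13*q + 0.28) - 0.02*(10.35*q^2 - 1.1*q + 5.13)*(20.7*q^2 - 2.2*q + 10.26))/(3.45*q^3 - 0.55*q^2 + 5.13*q + 0.28)^3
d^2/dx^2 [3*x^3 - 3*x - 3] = 18*x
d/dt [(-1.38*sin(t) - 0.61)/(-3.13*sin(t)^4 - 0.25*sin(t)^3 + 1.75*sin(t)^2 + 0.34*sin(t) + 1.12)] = (-12.9582*sin(t)^4 - 8.3272*sin(t)^3 + 1.9575*sin(t)^2 + 2.135*sin(t) - 1.3382)*cos(t)/(9.7969*sin(t)^8 + 1.565*sin(t)^7 - 10.8925*sin(t)^6 - 3.0034*sin(t)^5 - 4.1187*sin(t)^4 + 0.63*sin(t)^3 + 4.0356*sin(t)^2 + 0.7616*sin(t) + 1.2544)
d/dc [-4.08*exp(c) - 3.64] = -4.08*exp(c)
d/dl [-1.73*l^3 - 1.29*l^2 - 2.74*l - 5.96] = -5.19*l^2 - 2.58*l - 2.74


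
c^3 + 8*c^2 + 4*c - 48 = (c - 2)*(c + 4)*(c + 6)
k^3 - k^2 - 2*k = k*(k - 2)*(k + 1)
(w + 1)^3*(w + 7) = w^4 + 10*w^3 + 24*w^2 + 22*w + 7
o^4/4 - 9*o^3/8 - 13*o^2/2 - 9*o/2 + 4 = (o/4 + 1/2)*(o - 8)*(o - 1/2)*(o + 2)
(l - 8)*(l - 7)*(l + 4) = l^3 - 11*l^2 - 4*l + 224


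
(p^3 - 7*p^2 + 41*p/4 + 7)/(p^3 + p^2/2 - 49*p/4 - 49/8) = 2*(p - 4)/(2*p + 7)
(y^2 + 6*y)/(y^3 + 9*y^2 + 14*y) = (y + 6)/(y^2 + 9*y + 14)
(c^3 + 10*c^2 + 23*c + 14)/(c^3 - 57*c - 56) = (c + 2)/(c - 8)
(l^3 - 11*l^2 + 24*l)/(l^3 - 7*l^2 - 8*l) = (l - 3)/(l + 1)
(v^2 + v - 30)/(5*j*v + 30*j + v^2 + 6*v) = (v - 5)/(5*j + v)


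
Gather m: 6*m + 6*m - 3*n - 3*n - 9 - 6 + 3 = 12*m - 6*n - 12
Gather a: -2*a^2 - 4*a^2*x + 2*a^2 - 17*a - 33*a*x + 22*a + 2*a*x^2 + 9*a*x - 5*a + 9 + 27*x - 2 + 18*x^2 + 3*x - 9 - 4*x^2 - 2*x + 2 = -4*a^2*x + a*(2*x^2 - 24*x) + 14*x^2 + 28*x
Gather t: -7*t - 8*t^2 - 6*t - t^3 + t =-t^3 - 8*t^2 - 12*t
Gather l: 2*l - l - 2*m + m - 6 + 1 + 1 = l - m - 4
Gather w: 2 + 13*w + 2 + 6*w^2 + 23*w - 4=6*w^2 + 36*w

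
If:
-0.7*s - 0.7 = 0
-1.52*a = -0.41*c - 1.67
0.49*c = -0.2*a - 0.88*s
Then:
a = 1.43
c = 1.21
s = -1.00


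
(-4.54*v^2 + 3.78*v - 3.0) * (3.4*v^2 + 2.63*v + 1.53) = -15.436*v^4 + 0.911799999999999*v^3 - 7.2048*v^2 - 2.1066*v - 4.59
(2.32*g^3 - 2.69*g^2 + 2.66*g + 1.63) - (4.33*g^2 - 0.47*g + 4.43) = 2.32*g^3 - 7.02*g^2 + 3.13*g - 2.8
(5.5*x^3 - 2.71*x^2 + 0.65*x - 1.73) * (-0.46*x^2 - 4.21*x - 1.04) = -2.53*x^5 - 21.9084*x^4 + 5.3901*x^3 + 0.8777*x^2 + 6.6073*x + 1.7992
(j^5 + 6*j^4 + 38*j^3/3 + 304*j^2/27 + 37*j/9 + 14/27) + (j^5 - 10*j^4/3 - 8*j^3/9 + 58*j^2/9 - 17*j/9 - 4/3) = 2*j^5 + 8*j^4/3 + 106*j^3/9 + 478*j^2/27 + 20*j/9 - 22/27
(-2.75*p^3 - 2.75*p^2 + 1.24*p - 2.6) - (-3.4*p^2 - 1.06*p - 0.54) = -2.75*p^3 + 0.65*p^2 + 2.3*p - 2.06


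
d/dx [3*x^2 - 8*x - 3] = 6*x - 8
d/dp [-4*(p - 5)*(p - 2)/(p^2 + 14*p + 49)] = 12*(23 - 7*p)/(p^3 + 21*p^2 + 147*p + 343)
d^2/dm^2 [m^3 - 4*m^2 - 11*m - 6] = 6*m - 8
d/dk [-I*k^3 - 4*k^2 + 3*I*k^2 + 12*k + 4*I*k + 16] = -3*I*k^2 + k*(-8 + 6*I) + 12 + 4*I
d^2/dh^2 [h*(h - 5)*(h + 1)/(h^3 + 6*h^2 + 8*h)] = 2*(-10*h^3 - 39*h^2 + 6*h + 116)/(h^6 + 18*h^5 + 132*h^4 + 504*h^3 + 1056*h^2 + 1152*h + 512)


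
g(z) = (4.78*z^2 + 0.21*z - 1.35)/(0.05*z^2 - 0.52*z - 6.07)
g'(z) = (0.52 - 0.1*z)*(4.78*z^2 + 0.21*z - 1.35)/(0.05*z^2 - 0.52*z - 6.07)^2 + (9.56*z + 0.21)/(0.05*z^2 - 0.52*z - 6.07) = (-2.4961*z^2 - 57.8942*z - 1.9767)/(0.0025*z^4 - 0.052*z^3 - 0.3366*z^2 + 6.3128*z + 36.8449)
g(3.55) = -8.19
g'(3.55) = -4.50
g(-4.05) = -24.24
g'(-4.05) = 19.38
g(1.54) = -1.53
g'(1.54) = -2.13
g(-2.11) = -4.10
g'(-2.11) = 4.83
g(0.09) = 0.21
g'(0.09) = -0.19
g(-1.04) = -0.66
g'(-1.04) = 1.85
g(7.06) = -32.89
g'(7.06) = -10.18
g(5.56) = -19.90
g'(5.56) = -7.29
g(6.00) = -23.27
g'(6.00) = -8.04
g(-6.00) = -147.37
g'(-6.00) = 193.22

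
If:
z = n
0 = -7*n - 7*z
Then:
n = 0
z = 0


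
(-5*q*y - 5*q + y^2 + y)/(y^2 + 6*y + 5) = (-5*q + y)/(y + 5)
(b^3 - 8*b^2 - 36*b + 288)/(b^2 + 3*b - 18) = (b^2 - 14*b + 48)/(b - 3)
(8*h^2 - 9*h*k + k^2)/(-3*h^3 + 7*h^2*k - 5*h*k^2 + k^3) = (-8*h + k)/(3*h^2 - 4*h*k + k^2)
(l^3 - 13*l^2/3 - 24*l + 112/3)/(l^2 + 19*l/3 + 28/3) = (3*l^2 - 25*l + 28)/(3*l + 7)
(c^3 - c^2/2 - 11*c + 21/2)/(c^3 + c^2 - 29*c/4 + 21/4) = 2*(c - 3)/(2*c - 3)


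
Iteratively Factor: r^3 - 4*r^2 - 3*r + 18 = (r + 2)*(r^2 - 6*r + 9) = (r - 3)*(r + 2)*(r - 3)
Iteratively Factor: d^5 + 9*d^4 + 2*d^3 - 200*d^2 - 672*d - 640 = (d - 5)*(d^4 + 14*d^3 + 72*d^2 + 160*d + 128) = (d - 5)*(d + 4)*(d^3 + 10*d^2 + 32*d + 32) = (d - 5)*(d + 4)^2*(d^2 + 6*d + 8) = (d - 5)*(d + 2)*(d + 4)^2*(d + 4)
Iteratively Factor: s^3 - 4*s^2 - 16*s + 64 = (s - 4)*(s^2 - 16) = (s - 4)^2*(s + 4)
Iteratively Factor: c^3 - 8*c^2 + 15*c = (c)*(c^2 - 8*c + 15) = c*(c - 3)*(c - 5)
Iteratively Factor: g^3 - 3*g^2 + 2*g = (g - 2)*(g^2 - g) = g*(g - 2)*(g - 1)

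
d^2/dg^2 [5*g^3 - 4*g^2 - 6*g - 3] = 30*g - 8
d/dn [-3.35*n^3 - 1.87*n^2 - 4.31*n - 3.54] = -10.05*n^2 - 3.74*n - 4.31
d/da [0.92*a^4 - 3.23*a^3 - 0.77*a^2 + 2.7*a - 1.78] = 3.68*a^3 - 9.69*a^2 - 1.54*a + 2.7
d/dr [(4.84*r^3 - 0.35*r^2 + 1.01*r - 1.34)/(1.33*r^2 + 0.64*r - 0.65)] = (6.4372*r^4 + 6.1952*r^3 - 11.0053*r^2 + 4.0194*r + 0.2011)/(1.7689*r^4 + 1.7024*r^3 - 1.3194*r^2 - 0.832*r + 0.4225)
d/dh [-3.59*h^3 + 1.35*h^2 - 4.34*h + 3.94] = -10.77*h^2 + 2.7*h - 4.34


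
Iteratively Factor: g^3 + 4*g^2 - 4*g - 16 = (g - 2)*(g^2 + 6*g + 8) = (g - 2)*(g + 4)*(g + 2)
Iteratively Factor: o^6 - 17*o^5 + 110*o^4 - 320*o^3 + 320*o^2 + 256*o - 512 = (o - 4)*(o^5 - 13*o^4 + 58*o^3 - 88*o^2 - 32*o + 128) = (o - 4)^2*(o^4 - 9*o^3 + 22*o^2 - 32) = (o - 4)^2*(o + 1)*(o^3 - 10*o^2 + 32*o - 32) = (o - 4)^2*(o - 2)*(o + 1)*(o^2 - 8*o + 16) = (o - 4)^3*(o - 2)*(o + 1)*(o - 4)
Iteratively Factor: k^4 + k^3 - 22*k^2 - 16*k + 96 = (k + 3)*(k^3 - 2*k^2 - 16*k + 32) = (k - 4)*(k + 3)*(k^2 + 2*k - 8) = (k - 4)*(k + 3)*(k + 4)*(k - 2)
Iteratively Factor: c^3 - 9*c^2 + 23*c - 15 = (c - 5)*(c^2 - 4*c + 3) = (c - 5)*(c - 1)*(c - 3)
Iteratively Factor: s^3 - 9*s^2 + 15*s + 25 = (s - 5)*(s^2 - 4*s - 5) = (s - 5)*(s + 1)*(s - 5)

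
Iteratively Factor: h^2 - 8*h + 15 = (h - 5)*(h - 3)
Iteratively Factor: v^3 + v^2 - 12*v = (v)*(v^2 + v - 12) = v*(v - 3)*(v + 4)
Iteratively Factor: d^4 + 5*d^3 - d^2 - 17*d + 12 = (d + 3)*(d^3 + 2*d^2 - 7*d + 4) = (d - 1)*(d + 3)*(d^2 + 3*d - 4) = (d - 1)^2*(d + 3)*(d + 4)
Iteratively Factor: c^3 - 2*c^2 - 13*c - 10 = (c + 2)*(c^2 - 4*c - 5) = (c - 5)*(c + 2)*(c + 1)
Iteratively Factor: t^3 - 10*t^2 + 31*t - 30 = (t - 5)*(t^2 - 5*t + 6) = (t - 5)*(t - 3)*(t - 2)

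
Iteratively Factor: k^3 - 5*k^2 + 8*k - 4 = (k - 2)*(k^2 - 3*k + 2) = (k - 2)^2*(k - 1)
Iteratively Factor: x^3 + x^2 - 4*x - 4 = (x + 2)*(x^2 - x - 2) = (x - 2)*(x + 2)*(x + 1)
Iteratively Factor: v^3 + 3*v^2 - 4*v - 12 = (v + 2)*(v^2 + v - 6) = (v + 2)*(v + 3)*(v - 2)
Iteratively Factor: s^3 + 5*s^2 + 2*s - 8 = (s + 4)*(s^2 + s - 2) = (s + 2)*(s + 4)*(s - 1)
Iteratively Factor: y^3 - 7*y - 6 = (y - 3)*(y^2 + 3*y + 2) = (y - 3)*(y + 1)*(y + 2)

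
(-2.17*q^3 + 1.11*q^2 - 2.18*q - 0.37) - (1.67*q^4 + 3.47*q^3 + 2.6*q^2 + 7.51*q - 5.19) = -1.67*q^4 - 5.64*q^3 - 1.49*q^2 - 9.69*q + 4.82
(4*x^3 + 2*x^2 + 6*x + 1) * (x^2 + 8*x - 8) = 4*x^5 + 34*x^4 - 10*x^3 + 33*x^2 - 40*x - 8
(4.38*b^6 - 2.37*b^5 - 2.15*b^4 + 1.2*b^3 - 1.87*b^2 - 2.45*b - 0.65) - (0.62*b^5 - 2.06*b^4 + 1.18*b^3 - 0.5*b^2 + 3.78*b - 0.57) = 4.38*b^6 - 2.99*b^5 - 0.0899999999999999*b^4 + 0.02*b^3 - 1.37*b^2 - 6.23*b - 0.0800000000000001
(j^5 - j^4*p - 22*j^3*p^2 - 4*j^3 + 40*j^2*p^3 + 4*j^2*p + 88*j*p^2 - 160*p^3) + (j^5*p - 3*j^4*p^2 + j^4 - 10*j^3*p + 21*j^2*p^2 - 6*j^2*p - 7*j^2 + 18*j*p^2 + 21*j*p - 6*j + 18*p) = j^5*p + j^5 - 3*j^4*p^2 - j^4*p + j^4 - 22*j^3*p^2 - 10*j^3*p - 4*j^3 + 40*j^2*p^3 + 21*j^2*p^2 - 2*j^2*p - 7*j^2 + 106*j*p^2 + 21*j*p - 6*j - 160*p^3 + 18*p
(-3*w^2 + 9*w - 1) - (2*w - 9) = -3*w^2 + 7*w + 8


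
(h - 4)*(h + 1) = h^2 - 3*h - 4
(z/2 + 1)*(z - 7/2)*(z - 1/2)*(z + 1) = z^4/2 - z^3/2 - 33*z^2/8 - 11*z/8 + 7/4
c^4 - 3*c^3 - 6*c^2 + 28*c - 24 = (c - 2)^3*(c + 3)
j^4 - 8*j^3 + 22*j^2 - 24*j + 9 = (j - 3)^2*(j - 1)^2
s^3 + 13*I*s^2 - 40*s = s*(s + 5*I)*(s + 8*I)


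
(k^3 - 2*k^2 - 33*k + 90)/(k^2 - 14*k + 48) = (k^3 - 2*k^2 - 33*k + 90)/(k^2 - 14*k + 48)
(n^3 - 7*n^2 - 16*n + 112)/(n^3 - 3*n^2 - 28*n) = (n - 4)/n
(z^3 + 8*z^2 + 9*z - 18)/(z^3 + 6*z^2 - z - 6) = (z + 3)/(z + 1)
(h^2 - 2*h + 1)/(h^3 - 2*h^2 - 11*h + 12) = (h - 1)/(h^2 - h - 12)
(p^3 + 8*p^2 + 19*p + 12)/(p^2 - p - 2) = (p^2 + 7*p + 12)/(p - 2)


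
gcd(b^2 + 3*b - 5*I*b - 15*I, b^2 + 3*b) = b + 3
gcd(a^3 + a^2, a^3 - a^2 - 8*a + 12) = 1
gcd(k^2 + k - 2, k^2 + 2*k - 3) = k - 1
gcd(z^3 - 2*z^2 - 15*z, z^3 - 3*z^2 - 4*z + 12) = 1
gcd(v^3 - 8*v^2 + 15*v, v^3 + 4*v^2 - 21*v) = v^2 - 3*v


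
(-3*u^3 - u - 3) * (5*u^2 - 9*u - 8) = -15*u^5 + 27*u^4 + 19*u^3 - 6*u^2 + 35*u + 24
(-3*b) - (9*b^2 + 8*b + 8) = -9*b^2 - 11*b - 8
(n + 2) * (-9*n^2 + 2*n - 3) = -9*n^3 - 16*n^2 + n - 6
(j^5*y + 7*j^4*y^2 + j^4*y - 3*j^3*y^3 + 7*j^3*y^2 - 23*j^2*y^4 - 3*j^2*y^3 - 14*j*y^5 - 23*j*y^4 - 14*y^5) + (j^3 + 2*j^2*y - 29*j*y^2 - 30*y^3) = j^5*y + 7*j^4*y^2 + j^4*y - 3*j^3*y^3 + 7*j^3*y^2 + j^3 - 23*j^2*y^4 - 3*j^2*y^3 + 2*j^2*y - 14*j*y^5 - 23*j*y^4 - 29*j*y^2 - 14*y^5 - 30*y^3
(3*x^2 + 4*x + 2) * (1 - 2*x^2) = -6*x^4 - 8*x^3 - x^2 + 4*x + 2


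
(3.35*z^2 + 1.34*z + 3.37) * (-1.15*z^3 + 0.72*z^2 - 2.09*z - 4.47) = -3.8525*z^5 + 0.871*z^4 - 9.9122*z^3 - 15.3487*z^2 - 13.0331*z - 15.0639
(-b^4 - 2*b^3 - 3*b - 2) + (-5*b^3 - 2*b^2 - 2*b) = -b^4 - 7*b^3 - 2*b^2 - 5*b - 2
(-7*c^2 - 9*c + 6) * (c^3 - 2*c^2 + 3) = -7*c^5 + 5*c^4 + 24*c^3 - 33*c^2 - 27*c + 18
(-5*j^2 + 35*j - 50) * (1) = -5*j^2 + 35*j - 50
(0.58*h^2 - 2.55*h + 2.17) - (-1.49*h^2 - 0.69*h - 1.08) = 2.07*h^2 - 1.86*h + 3.25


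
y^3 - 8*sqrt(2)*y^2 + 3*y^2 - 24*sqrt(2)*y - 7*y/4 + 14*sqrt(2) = (y - 1/2)*(y + 7/2)*(y - 8*sqrt(2))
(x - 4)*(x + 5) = x^2 + x - 20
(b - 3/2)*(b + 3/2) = b^2 - 9/4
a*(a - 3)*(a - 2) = a^3 - 5*a^2 + 6*a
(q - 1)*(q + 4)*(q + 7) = q^3 + 10*q^2 + 17*q - 28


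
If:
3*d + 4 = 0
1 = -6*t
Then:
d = -4/3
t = -1/6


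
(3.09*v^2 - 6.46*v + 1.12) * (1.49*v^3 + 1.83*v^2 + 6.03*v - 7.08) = 4.6041*v^5 - 3.9707*v^4 + 8.4797*v^3 - 58.7814*v^2 + 52.4904*v - 7.9296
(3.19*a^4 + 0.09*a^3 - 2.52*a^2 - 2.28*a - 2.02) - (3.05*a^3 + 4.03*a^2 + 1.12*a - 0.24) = 3.19*a^4 - 2.96*a^3 - 6.55*a^2 - 3.4*a - 1.78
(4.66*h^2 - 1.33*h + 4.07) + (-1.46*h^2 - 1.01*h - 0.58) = 3.2*h^2 - 2.34*h + 3.49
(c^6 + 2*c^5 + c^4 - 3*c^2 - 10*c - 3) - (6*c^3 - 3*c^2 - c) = c^6 + 2*c^5 + c^4 - 6*c^3 - 9*c - 3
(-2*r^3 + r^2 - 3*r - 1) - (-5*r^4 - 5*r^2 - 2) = 5*r^4 - 2*r^3 + 6*r^2 - 3*r + 1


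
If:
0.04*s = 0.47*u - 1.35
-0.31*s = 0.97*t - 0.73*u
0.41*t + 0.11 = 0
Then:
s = 9.51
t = -0.27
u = 3.68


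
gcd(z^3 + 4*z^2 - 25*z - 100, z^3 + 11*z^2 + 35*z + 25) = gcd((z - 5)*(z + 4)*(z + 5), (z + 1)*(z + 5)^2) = z + 5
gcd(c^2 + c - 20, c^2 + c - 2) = 1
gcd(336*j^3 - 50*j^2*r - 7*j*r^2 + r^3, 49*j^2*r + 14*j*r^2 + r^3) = 7*j + r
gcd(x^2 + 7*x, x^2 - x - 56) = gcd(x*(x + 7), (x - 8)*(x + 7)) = x + 7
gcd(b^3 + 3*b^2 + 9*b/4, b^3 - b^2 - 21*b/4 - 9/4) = b + 3/2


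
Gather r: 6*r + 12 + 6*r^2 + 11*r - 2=6*r^2 + 17*r + 10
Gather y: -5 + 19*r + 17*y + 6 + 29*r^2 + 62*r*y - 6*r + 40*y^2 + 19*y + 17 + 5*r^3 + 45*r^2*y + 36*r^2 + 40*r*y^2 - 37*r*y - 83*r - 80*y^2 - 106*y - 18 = 5*r^3 + 65*r^2 - 70*r + y^2*(40*r - 40) + y*(45*r^2 + 25*r - 70)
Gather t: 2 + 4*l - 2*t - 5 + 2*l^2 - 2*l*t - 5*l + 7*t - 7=2*l^2 - l + t*(5 - 2*l) - 10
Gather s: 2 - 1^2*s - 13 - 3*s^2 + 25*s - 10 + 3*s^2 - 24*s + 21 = 0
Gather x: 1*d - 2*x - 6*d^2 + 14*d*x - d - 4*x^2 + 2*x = -6*d^2 + 14*d*x - 4*x^2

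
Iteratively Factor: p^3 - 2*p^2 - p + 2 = (p + 1)*(p^2 - 3*p + 2) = (p - 1)*(p + 1)*(p - 2)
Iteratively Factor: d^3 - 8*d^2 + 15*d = (d)*(d^2 - 8*d + 15) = d*(d - 3)*(d - 5)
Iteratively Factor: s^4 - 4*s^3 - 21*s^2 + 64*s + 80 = (s + 4)*(s^3 - 8*s^2 + 11*s + 20) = (s + 1)*(s + 4)*(s^2 - 9*s + 20) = (s - 4)*(s + 1)*(s + 4)*(s - 5)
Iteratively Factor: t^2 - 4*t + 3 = (t - 1)*(t - 3)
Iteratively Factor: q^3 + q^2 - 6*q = (q - 2)*(q^2 + 3*q) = (q - 2)*(q + 3)*(q)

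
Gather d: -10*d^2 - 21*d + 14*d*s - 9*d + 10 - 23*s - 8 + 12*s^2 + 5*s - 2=-10*d^2 + d*(14*s - 30) + 12*s^2 - 18*s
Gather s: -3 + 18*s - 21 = 18*s - 24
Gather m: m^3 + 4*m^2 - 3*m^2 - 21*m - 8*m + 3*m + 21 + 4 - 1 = m^3 + m^2 - 26*m + 24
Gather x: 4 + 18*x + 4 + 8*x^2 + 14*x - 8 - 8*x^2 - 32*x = 0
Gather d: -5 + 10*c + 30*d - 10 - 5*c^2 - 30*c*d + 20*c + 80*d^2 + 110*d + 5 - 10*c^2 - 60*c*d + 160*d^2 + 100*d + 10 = -15*c^2 + 30*c + 240*d^2 + d*(240 - 90*c)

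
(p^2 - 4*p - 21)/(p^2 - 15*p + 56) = (p + 3)/(p - 8)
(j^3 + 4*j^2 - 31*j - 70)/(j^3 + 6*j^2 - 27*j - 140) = (j + 2)/(j + 4)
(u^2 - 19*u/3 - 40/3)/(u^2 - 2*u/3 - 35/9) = 3*(u - 8)/(3*u - 7)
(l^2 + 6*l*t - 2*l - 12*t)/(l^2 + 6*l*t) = (l - 2)/l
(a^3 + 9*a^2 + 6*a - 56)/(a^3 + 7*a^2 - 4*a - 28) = (a + 4)/(a + 2)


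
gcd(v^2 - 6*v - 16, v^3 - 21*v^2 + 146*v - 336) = v - 8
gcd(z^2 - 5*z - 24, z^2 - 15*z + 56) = z - 8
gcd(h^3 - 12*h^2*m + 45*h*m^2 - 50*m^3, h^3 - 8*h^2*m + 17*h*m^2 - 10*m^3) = h^2 - 7*h*m + 10*m^2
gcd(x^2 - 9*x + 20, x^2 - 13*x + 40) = x - 5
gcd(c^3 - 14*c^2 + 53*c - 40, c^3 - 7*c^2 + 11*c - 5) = c^2 - 6*c + 5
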